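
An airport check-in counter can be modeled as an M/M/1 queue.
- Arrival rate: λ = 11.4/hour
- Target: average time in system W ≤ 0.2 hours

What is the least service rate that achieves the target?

For M/M/1: W = 1/(μ-λ)
Need W ≤ 0.2, so 1/(μ-λ) ≤ 0.2
μ - λ ≥ 1/0.2 = 5.0000
μ ≥ 11.4 + 5.0000 = 16.4000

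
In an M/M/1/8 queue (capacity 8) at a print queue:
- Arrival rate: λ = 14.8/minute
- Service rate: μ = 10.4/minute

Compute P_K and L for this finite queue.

ρ = λ/μ = 14.8/10.4 = 1.42308
P₀ = (1-ρ)/(1-ρ^(K+1)) = (1-1.42308)/(1-1.42308^9) = -0.4231/-22.9367 = 0.01845
P_K = P₀×ρ^K = 0.01845 × 1.42308^8 = 0.01845 × 16.8203 = 0.3103
Blocking probability P_8 = 0.3103 (31.03%)
L = ρ[1 - (K+1)ρ^K + Kρ^(K+1)] / [(1-ρ)(1-ρ^(K+1))]
L = 1.42308 × (1 - 9×16.8203 + 8×23.9367) / ((1 - 1.42308) × (1 - 23.9367)) = 6.0288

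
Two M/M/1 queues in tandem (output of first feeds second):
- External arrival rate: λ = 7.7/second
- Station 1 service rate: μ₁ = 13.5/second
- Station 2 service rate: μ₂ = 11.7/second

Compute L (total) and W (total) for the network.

By Jackson's theorem, each station behaves as independent M/M/1.
Station 1: ρ₁ = 7.7/13.5 = 0.5704, L₁ = ρ₁/(1-ρ₁) = λ/(μ₁-λ) = 7.7/5.80 = 1.3276
Station 2: ρ₂ = 7.7/11.7 = 0.6581, L₂ = ρ₂/(1-ρ₂) = λ/(μ₂-λ) = 7.7/4.00 = 1.9250
Total: L = L₁ + L₂ = 1.3276 + 1.9250 = 3.2526
W = L/λ = 3.2526/7.7 = 0.4224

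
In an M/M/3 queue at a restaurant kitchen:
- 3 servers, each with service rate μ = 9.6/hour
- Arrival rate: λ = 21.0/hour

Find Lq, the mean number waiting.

Traffic intensity: ρ = λ/(cμ) = 21.0/(3×9.6) = 0.7292
Since ρ = 0.7292 < 1, system is stable.
Offered load a = λ/μ = cρ = 21.0/9.6 = 2.1875
P₀ = [ Σₙ₌₀^2 aⁿ/n! + a^3/(3!(1-ρ)) ]⁻¹
Σ = a^0/0! + a^1/1! + a^2/2! = 1.0000 + 2.1875 + 2.3926 = 5.5801
a^3/(3!(1-ρ)) = 10.4675/(6 × 0.27083) = 6.4416
P₀ = 1/(5.5801 + 6.4416) = 0.08318
Lq = P₀·a^3·ρ / (3!(1-ρ)²) = 0.08318 × 10.4675 × 0.7292 / (6 × 0.07335) = 1.4426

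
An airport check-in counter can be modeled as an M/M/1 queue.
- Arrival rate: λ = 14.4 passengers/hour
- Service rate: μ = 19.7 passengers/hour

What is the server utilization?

Server utilization: ρ = λ/μ
ρ = 14.4/19.7 = 0.7310
The server is busy 73.10% of the time.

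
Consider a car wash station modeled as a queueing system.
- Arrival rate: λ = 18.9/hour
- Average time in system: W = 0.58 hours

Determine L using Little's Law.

Little's Law: L = λW
L = 18.9 × 0.58 = 10.9620 cars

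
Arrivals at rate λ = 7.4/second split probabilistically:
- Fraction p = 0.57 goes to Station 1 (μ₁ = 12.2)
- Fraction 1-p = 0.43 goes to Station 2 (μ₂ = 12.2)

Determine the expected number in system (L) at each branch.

Effective rates: λ₁ = 7.4×0.57 = 4.218, λ₂ = 7.4×0.43 = 3.182
Station 1: ρ₁ = 4.218/12.2 = 0.3457, L₁ = ρ₁/(1-ρ₁) = 0.3457/(1-0.3457) = 0.5284
Station 2: ρ₂ = 3.182/12.2 = 0.2608, L₂ = ρ₂/(1-ρ₂) = 0.2608/(1-0.2608) = 0.3528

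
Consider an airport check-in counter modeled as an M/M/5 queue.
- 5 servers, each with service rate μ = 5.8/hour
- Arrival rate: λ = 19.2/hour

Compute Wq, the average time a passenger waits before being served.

Traffic intensity: ρ = λ/(cμ) = 19.2/(5×5.8) = 0.6621
Since ρ = 0.6621 < 1, system is stable.
Offered load a = λ/μ = cρ = 19.2/5.8 = 3.3103
P₀ = [ Σₙ₌₀^4 aⁿ/n! + a^5/(5!(1-ρ)) ]⁻¹
Σ = a^0/0! + a^1/1! + a^2/2! + a^3/3! + a^4/4! = 1.0000 + 3.3103 + 5.4792 + 6.0460 + 5.0036 = 20.8391
a^5/(5!(1-ρ)) = 397.5266/(120 × 0.33793) = 9.8030
P₀ = 1/(20.8391 + 9.8030) = 0.03263
Lq = P₀·a^5·ρ / (5!(1-ρ)²) = 0.032635 × 397.5266 × 0.66207 / (120 × 0.11420) = 0.6268
Wq = Lq/λ = 0.62678/19.2 = 0.03264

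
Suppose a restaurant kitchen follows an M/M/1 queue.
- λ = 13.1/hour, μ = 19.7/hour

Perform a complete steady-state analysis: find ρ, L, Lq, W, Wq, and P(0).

Step 1: ρ = λ/μ = 13.1/19.7 = 0.6650
Step 2: L = λ/(μ-λ) = 13.1/6.60 = 1.9848
Step 3: Lq = λ²/(μ(μ-λ)) = 171.61/(19.7×6.60) = 1.3199
Step 4: W = 1/(μ-λ) = 1/6.60 = 0.151515
Step 5: Wq = λ/(μ(μ-λ)) = 13.1/(19.7×6.60) = 0.1008
Step 6: P(0) = 1-ρ = 0.3350
Verify: L = λW = 13.1×0.151515 = 1.9848 ✔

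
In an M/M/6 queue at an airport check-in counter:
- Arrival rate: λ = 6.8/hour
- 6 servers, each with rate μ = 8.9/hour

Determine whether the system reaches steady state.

Stability requires ρ = λ/(cμ) < 1
ρ = 6.8/(6 × 8.9) = 6.8/53.40 = 0.1273
Since 0.1273 < 1, the system is STABLE.
The servers are busy 12.73% of the time.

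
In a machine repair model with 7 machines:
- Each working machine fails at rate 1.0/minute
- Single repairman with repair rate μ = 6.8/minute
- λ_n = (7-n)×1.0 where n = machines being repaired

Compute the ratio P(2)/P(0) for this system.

P(2)/P(0) = ∏_{i=0}^{2-1} λ_i/μ_{i+1}
= (7-0)×1.0/6.8 × (7-1)×1.0/6.8
= 0.9083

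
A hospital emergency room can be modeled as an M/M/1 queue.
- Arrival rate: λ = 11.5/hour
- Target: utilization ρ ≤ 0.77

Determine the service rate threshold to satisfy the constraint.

ρ = λ/μ, so μ = λ/ρ
μ ≥ 11.5/0.77 = 14.9351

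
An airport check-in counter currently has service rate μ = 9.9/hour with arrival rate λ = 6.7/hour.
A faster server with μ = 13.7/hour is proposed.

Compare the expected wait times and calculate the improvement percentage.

System 1: ρ₁ = 6.7/9.9 = 0.6768, W₁ = 1/(9.9-6.7) = 0.312500
System 2: ρ₂ = 6.7/13.7 = 0.4891, W₂ = 1/(13.7-6.7) = 0.142857
Improvement: (W₁-W₂)/W₁ = (0.312500-0.142857)/0.312500 = 54.29%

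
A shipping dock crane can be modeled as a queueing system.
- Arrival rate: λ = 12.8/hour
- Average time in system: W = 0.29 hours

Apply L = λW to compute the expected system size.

Little's Law: L = λW
L = 12.8 × 0.29 = 3.7120 containers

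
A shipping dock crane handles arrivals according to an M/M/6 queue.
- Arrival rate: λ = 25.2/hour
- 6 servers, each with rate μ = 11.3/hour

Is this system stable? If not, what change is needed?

Stability requires ρ = λ/(cμ) < 1
ρ = 25.2/(6 × 11.3) = 25.2/67.80 = 0.3717
Since 0.3717 < 1, the system is STABLE.
The servers are busy 37.17% of the time.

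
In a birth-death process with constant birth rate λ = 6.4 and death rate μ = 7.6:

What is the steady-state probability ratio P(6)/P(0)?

For constant rates: P(n)/P(0) = (λ/μ)^n
P(6)/P(0) = (6.4/7.6)^6 = 0.8421^6 = 0.3566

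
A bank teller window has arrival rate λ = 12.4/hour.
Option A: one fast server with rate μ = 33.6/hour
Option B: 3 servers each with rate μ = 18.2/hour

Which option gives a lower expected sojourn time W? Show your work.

Option A: single server μ = 33.6 (M/M/1)
  ρ_A = 12.4/33.6 = 0.3690
  W_A = 1/(μ-λ) = 1/(33.6-12.4) = 1/21.20 = 0.04717

Option B: 3 servers μ = 18.2 (M/M/3)
  ρ_B = λ/(cμ) = 12.4/(3×18.2) = 0.2271
  Offered load a = λ/μ = cρ = 12.4/18.2 = 0.6813
  P₀ = [ Σₙ₌₀^2 aⁿ/n! + a^3/(3!(1-ρ)) ]⁻¹
  Σ = a^0/0! + a^1/1! + a^2/2! = 1.0000 + 0.6813 + 0.2321 = 1.9134
  a^3/(3!(1-ρ)) = 0.31626/(6 × 0.77289) = 0.06820
  P₀ = 1/(1.9134 + 0.06820) = 0.5046
  Lq = P₀·a^3·ρ / (3!(1-ρ)²) = 0.5046 × 0.3163 × 0.2271 / (6 × 0.5974) = 0.01011
  Wq_B = Lq/λ = 0.0101128/12.4 = 0.00081555
  W_B = Wq_B + 1/μ = 0.00081555 + 0.054945 = 0.05576

Since W_A = 0.04717 < W_B = 0.05576, Option A (single fast server) has the shorter time in system.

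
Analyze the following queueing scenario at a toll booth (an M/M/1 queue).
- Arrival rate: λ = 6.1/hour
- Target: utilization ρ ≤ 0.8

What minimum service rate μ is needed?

ρ = λ/μ, so μ = λ/ρ
μ ≥ 6.1/0.8 = 7.6250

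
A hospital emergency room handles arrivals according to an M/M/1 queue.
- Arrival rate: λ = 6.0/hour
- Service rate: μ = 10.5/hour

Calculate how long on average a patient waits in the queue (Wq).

First, compute utilization: ρ = λ/μ = 6.0/10.5 = 0.5714
For M/M/1: Wq = λ/(μ(μ-λ))
Wq = 6.0/(10.5 × (10.5-6.0))
Wq = 6.0/(10.5 × 4.50)
Wq = 0.1270 hours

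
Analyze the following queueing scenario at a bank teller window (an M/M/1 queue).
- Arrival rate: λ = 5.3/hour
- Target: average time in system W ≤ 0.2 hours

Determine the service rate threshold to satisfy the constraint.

For M/M/1: W = 1/(μ-λ)
Need W ≤ 0.2, so 1/(μ-λ) ≤ 0.2
μ - λ ≥ 1/0.2 = 5.0000
μ ≥ 5.3 + 5.0000 = 10.3000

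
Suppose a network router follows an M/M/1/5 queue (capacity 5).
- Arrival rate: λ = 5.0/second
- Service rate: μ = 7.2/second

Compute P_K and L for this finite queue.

ρ = λ/μ = 5.0/7.2 = 0.69444
P₀ = (1-ρ)/(1-ρ^(K+1)) = (1-0.69444)/(1-0.69444^6) = 0.3056/0.8878 = 0.3442
P_K = P₀×ρ^K = 0.34416 × 0.69444^5 = 0.34416 × 0.16150 = 0.05558
Blocking probability P_5 = 0.05558 (5.56%)
L = ρ[1 - (K+1)ρ^K + Kρ^(K+1)] / [(1-ρ)(1-ρ^(K+1))]
L = 0.69444 × (1 - 6×0.161500 + 5×0.112152) / ((1 - 0.69444) × (1 - 0.112152)) = 1.5148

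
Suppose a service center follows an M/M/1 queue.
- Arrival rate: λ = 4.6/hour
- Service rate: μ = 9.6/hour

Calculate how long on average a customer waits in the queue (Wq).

First, compute utilization: ρ = λ/μ = 4.6/9.6 = 0.4792
For M/M/1: Wq = λ/(μ(μ-λ))
Wq = 4.6/(9.6 × (9.6-4.6))
Wq = 4.6/(9.6 × 5.00)
Wq = 0.09583 hours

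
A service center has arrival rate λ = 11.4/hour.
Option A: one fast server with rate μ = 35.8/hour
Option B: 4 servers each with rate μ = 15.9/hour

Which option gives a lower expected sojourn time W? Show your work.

Option A: single server μ = 35.8 (M/M/1)
  ρ_A = 11.4/35.8 = 0.3184
  W_A = 1/(μ-λ) = 1/(35.8-11.4) = 1/24.40 = 0.04098

Option B: 4 servers μ = 15.9 (M/M/4)
  ρ_B = λ/(cμ) = 11.4/(4×15.9) = 0.1792
  Offered load a = λ/μ = cρ = 11.4/15.9 = 0.7170
  P₀ = [ Σₙ₌₀^3 aⁿ/n! + a^4/(4!(1-ρ)) ]⁻¹
  Σ = a^0/0! + a^1/1! + a^2/2! + a^3/3! = 1.0000 + 0.7170 + 0.2570 + 0.06143 = 2.0354
  a^4/(4!(1-ρ)) = 0.2643/(24 × 0.8208) = 0.01342
  P₀ = 1/(2.0354 + 0.01342) = 0.4881
  Lq = P₀·a^4·ρ / (4!(1-ρ)²) = 0.4881 × 0.2643 × 0.1792 / (24 × 0.6736) = 0.001430
  Wq_B = Lq/λ = 0.001430/11.4 = 0.0001254
  W_B = Wq_B + 1/μ = 0.0001254 + 0.06289 = 0.06302

Since W_A = 0.04098 < W_B = 0.06302, Option A (single fast server) has the shorter time in system.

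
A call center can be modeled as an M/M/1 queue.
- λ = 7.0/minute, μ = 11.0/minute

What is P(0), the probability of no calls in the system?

ρ = λ/μ = 7.0/11.0 = 0.6364
P(0) = 1 - ρ = 1 - 0.6364 = 0.3636
The server is idle 36.36% of the time.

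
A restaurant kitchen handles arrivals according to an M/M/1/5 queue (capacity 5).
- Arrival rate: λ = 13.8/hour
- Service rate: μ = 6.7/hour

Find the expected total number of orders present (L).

ρ = λ/μ = 13.8/6.7 = 2.0597
P₀ = (1-ρ)/(1-ρ^(K+1)) = (1-2.0597)/(1-2.0597^6) = -1.0597/-75.3526 = 0.01406
P_K = P₀×ρ^K = 0.014063 × 2.0597^5 = 0.014063 × 37.0698 = 0.5213
L = ρ[1 - (K+1)ρ^K + Kρ^(K+1)] / [(1-ρ)(1-ρ^(K+1))]
L = 2.0597 × (1 - 6×37.0698 + 5×76.3526) / ((1 - 2.0597) × (1 - 76.3526)) = 4.1360 orders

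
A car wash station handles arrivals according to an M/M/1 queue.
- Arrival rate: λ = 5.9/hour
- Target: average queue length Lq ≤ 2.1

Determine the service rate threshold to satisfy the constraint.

For M/M/1: Lq = λ²/(μ(μ-λ))
Need Lq ≤ 2.1, i.e. μ(μ-λ) ≥ λ²/2.1
μ² - 5.9μ - 34.81/2.1 ≥ 0  →  μ² - 5.9μ - 16.5762 ≥ 0
Quadratic formula (positive root): μ = [λ + √(λ² + 4×16.5762)]/2
Discriminant: 34.81 + 4×16.5762 = 101.1148, √101.1148 = 10.0556
μ ≥ (5.9 + 10.0556)/2 = 7.9778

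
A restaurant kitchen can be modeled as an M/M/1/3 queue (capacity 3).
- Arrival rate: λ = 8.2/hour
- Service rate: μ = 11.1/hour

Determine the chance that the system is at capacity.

ρ = λ/μ = 8.2/11.1 = 0.73874
P₀ = (1-ρ)/(1-ρ^(K+1)) = (1-0.73874)/(1-0.73874^4) = 0.2613/0.7022 = 0.3721
P_K = P₀×ρ^K = 0.3721 × 0.73874^3 = 0.3721 × 0.4032 = 0.1500
Blocking probability = 15.00%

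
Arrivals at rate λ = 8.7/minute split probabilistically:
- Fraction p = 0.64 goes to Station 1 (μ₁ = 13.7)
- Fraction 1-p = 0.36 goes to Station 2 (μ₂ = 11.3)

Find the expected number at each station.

Effective rates: λ₁ = 8.7×0.64 = 5.568, λ₂ = 8.7×0.36 = 3.132
Station 1: ρ₁ = 5.568/13.7 = 0.40642, L₁ = ρ₁/(1-ρ₁) = 0.40642/(1-0.40642) = 0.6847
Station 2: ρ₂ = 3.132/11.3 = 0.277168, L₂ = ρ₂/(1-ρ₂) = 0.277168/(1-0.277168) = 0.3834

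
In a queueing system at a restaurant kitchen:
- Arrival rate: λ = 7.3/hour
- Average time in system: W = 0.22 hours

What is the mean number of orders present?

Little's Law: L = λW
L = 7.3 × 0.22 = 1.6060 orders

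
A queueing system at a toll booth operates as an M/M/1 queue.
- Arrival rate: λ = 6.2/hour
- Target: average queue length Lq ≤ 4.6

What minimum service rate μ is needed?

For M/M/1: Lq = λ²/(μ(μ-λ))
Need Lq ≤ 4.6, i.e. μ(μ-λ) ≥ λ²/4.6
μ² - 6.2μ - 38.44/4.6 ≥ 0  →  μ² - 6.2μ - 8.35652 ≥ 0
Quadratic formula (positive root): μ = [λ + √(λ² + 4×8.35652)]/2
Discriminant: 38.44 + 4×8.35652 = 71.8661, √71.8661 = 8.4774
μ ≥ (6.2 + 8.4774)/2 = 7.3387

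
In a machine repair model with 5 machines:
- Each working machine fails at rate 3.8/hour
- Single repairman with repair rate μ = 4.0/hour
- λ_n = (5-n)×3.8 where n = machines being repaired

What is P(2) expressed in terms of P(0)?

P(2)/P(0) = ∏_{i=0}^{2-1} λ_i/μ_{i+1}
= (5-0)×3.8/4.0 × (5-1)×3.8/4.0
= 18.0500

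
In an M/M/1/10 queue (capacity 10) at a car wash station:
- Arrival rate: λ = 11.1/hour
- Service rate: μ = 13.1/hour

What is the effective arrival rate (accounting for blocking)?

ρ = λ/μ = 11.1/13.1 = 0.84733
P₀ = (1-ρ)/(1-ρ^(K+1)) = (1-0.84733)/(1-0.84733^11) = 0.15267/0.83835 = 0.1821
P_K = P₀×ρ^K = 0.1821 × 0.84733^10 = 0.1821 × 0.1908 = 0.03474
λ_eff = λ(1-P_K) = 11.1 × (1 - 0.03474) = 11.1 × 0.96526 = 10.7144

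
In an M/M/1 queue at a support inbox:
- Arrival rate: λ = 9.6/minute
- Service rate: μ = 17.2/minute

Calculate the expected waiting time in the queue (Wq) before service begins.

First, compute utilization: ρ = λ/μ = 9.6/17.2 = 0.5581
For M/M/1: Wq = λ/(μ(μ-λ))
Wq = 9.6/(17.2 × (17.2-9.6))
Wq = 9.6/(17.2 × 7.60)
Wq = 0.07344 minutes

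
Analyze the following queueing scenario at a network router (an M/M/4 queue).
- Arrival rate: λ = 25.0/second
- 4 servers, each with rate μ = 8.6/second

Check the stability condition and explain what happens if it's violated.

Stability requires ρ = λ/(cμ) < 1
ρ = 25.0/(4 × 8.6) = 25.0/34.40 = 0.7267
Since 0.7267 < 1, the system is STABLE.
The servers are busy 72.67% of the time.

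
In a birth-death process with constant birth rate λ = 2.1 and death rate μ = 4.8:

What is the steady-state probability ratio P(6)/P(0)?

For constant rates: P(n)/P(0) = (λ/μ)^n
P(6)/P(0) = (2.1/4.8)^6 = 0.4375^6 = 0.007012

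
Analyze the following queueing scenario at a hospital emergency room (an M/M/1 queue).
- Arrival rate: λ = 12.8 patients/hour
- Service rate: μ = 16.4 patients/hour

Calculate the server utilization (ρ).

Server utilization: ρ = λ/μ
ρ = 12.8/16.4 = 0.7805
The server is busy 78.05% of the time.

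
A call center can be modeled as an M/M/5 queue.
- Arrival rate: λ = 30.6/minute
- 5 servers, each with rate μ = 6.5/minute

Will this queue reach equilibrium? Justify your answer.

Stability requires ρ = λ/(cμ) < 1
ρ = 30.6/(5 × 6.5) = 30.6/32.50 = 0.9415
Since 0.9415 < 1, the system is STABLE.
The servers are busy 94.15% of the time.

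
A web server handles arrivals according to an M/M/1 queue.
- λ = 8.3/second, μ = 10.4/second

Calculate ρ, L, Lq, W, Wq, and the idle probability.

Step 1: ρ = λ/μ = 8.3/10.4 = 0.7981
Step 2: L = λ/(μ-λ) = 8.3/2.10 = 3.9524
Step 3: Lq = λ²/(μ(μ-λ)) = 68.89/(10.4×2.10) = 3.1543
Step 4: W = 1/(μ-λ) = 1/2.10 = 0.47619
Step 5: Wq = λ/(μ(μ-λ)) = 8.3/(10.4×2.10) = 0.3800
Step 6: P(0) = 1-ρ = 0.2019
Verify: L = λW = 8.3×0.47619 = 3.9524 ✔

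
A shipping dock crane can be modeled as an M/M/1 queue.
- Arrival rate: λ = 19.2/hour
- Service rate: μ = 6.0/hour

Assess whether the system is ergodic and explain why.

Stability requires ρ = λ/(cμ) < 1
ρ = 19.2/(1 × 6.0) = 19.2/6.00 = 3.2000
Since 3.2000 ≥ 1, the system is UNSTABLE.
Queue grows without bound. Need μ > λ = 19.2.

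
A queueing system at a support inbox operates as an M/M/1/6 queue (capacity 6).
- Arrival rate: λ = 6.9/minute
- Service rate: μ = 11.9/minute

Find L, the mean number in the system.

ρ = λ/μ = 6.9/11.9 = 0.57983
P₀ = (1-ρ)/(1-ρ^(K+1)) = (1-0.57983)/(1-0.57983^7) = 0.42017/0.97797 = 0.4296
P_K = P₀×ρ^K = 0.42964 × 0.57983^6 = 0.42964 × 0.038002 = 0.01633
L = ρ[1 - (K+1)ρ^K + Kρ^(K+1)] / [(1-ρ)(1-ρ^(K+1))]
L = 0.57983 × (1 - 7×0.038002 + 6×0.022035) / ((1 - 0.57983) × (1 - 0.022035)) = 1.2223 emails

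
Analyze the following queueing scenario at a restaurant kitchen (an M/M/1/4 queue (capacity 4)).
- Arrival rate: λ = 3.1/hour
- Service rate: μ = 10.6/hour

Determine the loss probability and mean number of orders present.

ρ = λ/μ = 3.1/10.6 = 0.29245
P₀ = (1-ρ)/(1-ρ^(K+1)) = (1-0.29245)/(1-0.29245^5) = 0.7076/0.9979 = 0.7091
P_K = P₀×ρ^K = 0.7091 × 0.29245^4 = 0.7091 × 0.007315 = 0.005187
Blocking probability P_4 = 0.005187 (0.52%)
L = ρ[1 - (K+1)ρ^K + Kρ^(K+1)] / [(1-ρ)(1-ρ^(K+1))]
L = 0.29245 × (1 - 5×0.007315 + 4×0.002139) / ((1 - 0.29245) × (1 - 0.002139)) = 0.4026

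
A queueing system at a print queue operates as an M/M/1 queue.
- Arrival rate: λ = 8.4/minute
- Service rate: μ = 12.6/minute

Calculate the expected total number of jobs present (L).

ρ = λ/μ = 8.4/12.6 = 0.6667
For M/M/1: L = λ/(μ-λ)
L = 8.4/(12.6-8.4) = 8.4/4.20
L = 2.0000 jobs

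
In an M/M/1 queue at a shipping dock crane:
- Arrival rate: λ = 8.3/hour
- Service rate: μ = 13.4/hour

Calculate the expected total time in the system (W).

First, compute utilization: ρ = λ/μ = 8.3/13.4 = 0.6194
For M/M/1: W = 1/(μ-λ)
W = 1/(13.4-8.3) = 1/5.10
W = 0.1961 hours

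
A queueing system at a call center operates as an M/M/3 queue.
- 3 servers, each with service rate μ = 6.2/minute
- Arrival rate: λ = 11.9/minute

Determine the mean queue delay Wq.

Traffic intensity: ρ = λ/(cμ) = 11.9/(3×6.2) = 0.6398
Since ρ = 0.6398 < 1, system is stable.
Offered load a = λ/μ = cρ = 11.9/6.2 = 1.9194
P₀ = [ Σₙ₌₀^2 aⁿ/n! + a^3/(3!(1-ρ)) ]⁻¹
Σ = a^0/0! + a^1/1! + a^2/2! = 1.00000 + 1.91935 + 1.84196 = 4.7613
a^3/(3!(1-ρ)) = 7.0708/(6 × 0.36022) = 3.2715
P₀ = 1/(4.7613 + 3.2715) = 0.1245
Lq = P₀·a^3·ρ / (3!(1-ρ)²) = 0.12449 × 7.0708 × 0.63978 / (6 × 0.12975) = 0.7234
Wq = Lq/λ = 0.7234/11.9 = 0.06079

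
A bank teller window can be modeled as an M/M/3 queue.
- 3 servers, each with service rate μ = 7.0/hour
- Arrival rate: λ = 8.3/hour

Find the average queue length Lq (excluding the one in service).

Traffic intensity: ρ = λ/(cμ) = 8.3/(3×7.0) = 0.3952
Since ρ = 0.3952 < 1, system is stable.
Offered load a = λ/μ = cρ = 8.3/7.0 = 1.1857
P₀ = [ Σₙ₌₀^2 aⁿ/n! + a^3/(3!(1-ρ)) ]⁻¹
Σ = a^0/0! + a^1/1! + a^2/2! = 1.0000 + 1.1857 + 0.7030 = 2.8887
a^3/(3!(1-ρ)) = 1.6670/(6 × 0.6048) = 0.4594
P₀ = 1/(2.8887 + 0.4594) = 0.2987
Lq = P₀·a^3·ρ / (3!(1-ρ)²) = 0.2987 × 1.6670 × 0.3952 / (6 × 0.3657) = 0.08968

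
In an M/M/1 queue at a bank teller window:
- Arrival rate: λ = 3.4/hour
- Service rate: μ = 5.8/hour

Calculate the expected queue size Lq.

ρ = λ/μ = 3.4/5.8 = 0.5862
For M/M/1: Lq = λ²/(μ(μ-λ))
Lq = 11.56/(5.8 × 2.40)
Lq = 0.8305 transactions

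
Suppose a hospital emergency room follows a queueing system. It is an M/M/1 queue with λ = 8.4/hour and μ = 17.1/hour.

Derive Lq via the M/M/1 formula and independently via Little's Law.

Method 1 (direct): Lq = λ²/(μ(μ-λ)) = 70.56/(17.1 × 8.70) = 0.4743

Method 2 (Little's Law):
W = 1/(μ-λ) = 1/8.70 = 0.11494
Wq = W - 1/μ = 0.11494 - 0.058480 = 0.05646
Lq = λWq = 8.4 × 0.05646 = 0.4743 ✔ (matches Method 1)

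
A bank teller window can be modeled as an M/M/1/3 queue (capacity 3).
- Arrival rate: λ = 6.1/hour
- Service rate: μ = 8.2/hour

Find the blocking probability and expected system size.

ρ = λ/μ = 6.1/8.2 = 0.7439
P₀ = (1-ρ)/(1-ρ^(K+1)) = (1-0.7439)/(1-0.7439^4) = 0.2561/0.6938 = 0.3691
P_K = P₀×ρ^K = 0.3691 × 0.7439^3 = 0.3691 × 0.4117 = 0.1520
Blocking probability P_3 = 0.1520 (15.20%)
L = ρ[1 - (K+1)ρ^K + Kρ^(K+1)] / [(1-ρ)(1-ρ^(K+1))]
L = 0.7439 × (1 - 4×0.411665 + 3×0.306237) / ((1 - 0.7439) × (1 - 0.306237)) = 1.1391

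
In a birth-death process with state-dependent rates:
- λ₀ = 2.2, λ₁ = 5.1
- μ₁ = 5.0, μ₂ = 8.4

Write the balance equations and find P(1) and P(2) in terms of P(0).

Balance equations:
State 0: λ₀P₀ = μ₁P₁ → P₁ = (λ₀/μ₁)P₀ = (2.2/5.0)P₀ = 0.4400P₀
State 1: P₂ = (λ₀λ₁)/(μ₁μ₂)P₀ = (2.2×5.1)/(5.0×8.4)P₀ = 0.2671P₀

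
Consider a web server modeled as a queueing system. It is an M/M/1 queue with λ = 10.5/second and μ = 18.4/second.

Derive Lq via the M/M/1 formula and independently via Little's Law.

Method 1 (direct): Lq = λ²/(μ(μ-λ)) = 110.25/(18.4 × 7.90) = 0.7585

Method 2 (Little's Law):
W = 1/(μ-λ) = 1/7.90 = 0.126582
Wq = W - 1/μ = 0.126582 - 0.0543478 = 0.072234
Lq = λWq = 10.5 × 0.072234 = 0.7585 ✔ (matches Method 1)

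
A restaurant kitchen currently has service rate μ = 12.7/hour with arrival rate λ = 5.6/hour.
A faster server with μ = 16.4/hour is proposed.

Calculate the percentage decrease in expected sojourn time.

System 1: ρ₁ = 5.6/12.7 = 0.4409, W₁ = 1/(12.7-5.6) = 0.14085
System 2: ρ₂ = 5.6/16.4 = 0.3415, W₂ = 1/(16.4-5.6) = 0.092593
Improvement: (W₁-W₂)/W₁ = (0.14085-0.092593)/0.14085 = 34.26%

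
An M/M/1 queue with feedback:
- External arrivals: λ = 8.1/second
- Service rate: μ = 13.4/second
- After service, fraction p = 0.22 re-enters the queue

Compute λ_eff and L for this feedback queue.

Effective arrival rate: λ_eff = λ/(1-p) = 8.1/(1-0.22) = 8.1/0.78 = 10.3846
ρ = λ_eff/μ = 10.3846/13.4 = 0.77497
L = ρ/(1-ρ) = 0.77497/(1-0.77497) = 3.4439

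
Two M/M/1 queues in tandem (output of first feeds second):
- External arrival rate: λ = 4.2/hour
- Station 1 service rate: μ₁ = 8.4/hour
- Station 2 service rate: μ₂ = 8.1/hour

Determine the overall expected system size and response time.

By Jackson's theorem, each station behaves as independent M/M/1.
Station 1: ρ₁ = 4.2/8.4 = 0.5000, L₁ = ρ₁/(1-ρ₁) = λ/(μ₁-λ) = 4.2/4.20 = 1.0000
Station 2: ρ₂ = 4.2/8.1 = 0.5185, L₂ = ρ₂/(1-ρ₂) = λ/(μ₂-λ) = 4.2/3.90 = 1.0769
Total: L = L₁ + L₂ = 1.0000 + 1.0769 = 2.0769
W = L/λ = 2.0769/4.2 = 0.4945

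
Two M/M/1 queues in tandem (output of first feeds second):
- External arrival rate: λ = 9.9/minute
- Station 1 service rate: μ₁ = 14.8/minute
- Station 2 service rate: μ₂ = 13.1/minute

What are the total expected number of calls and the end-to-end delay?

By Jackson's theorem, each station behaves as independent M/M/1.
Station 1: ρ₁ = 9.9/14.8 = 0.6689, L₁ = ρ₁/(1-ρ₁) = λ/(μ₁-λ) = 9.9/4.90 = 2.0204
Station 2: ρ₂ = 9.9/13.1 = 0.7557, L₂ = ρ₂/(1-ρ₂) = λ/(μ₂-λ) = 9.9/3.20 = 3.0938
Total: L = L₁ + L₂ = 2.0204 + 3.0938 = 5.1142
W = L/λ = 5.1142/9.9 = 0.5166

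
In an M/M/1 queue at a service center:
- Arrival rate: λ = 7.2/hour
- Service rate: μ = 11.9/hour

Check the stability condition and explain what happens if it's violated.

Stability requires ρ = λ/(cμ) < 1
ρ = 7.2/(1 × 11.9) = 7.2/11.90 = 0.6050
Since 0.6050 < 1, the system is STABLE.
The server is busy 60.50% of the time.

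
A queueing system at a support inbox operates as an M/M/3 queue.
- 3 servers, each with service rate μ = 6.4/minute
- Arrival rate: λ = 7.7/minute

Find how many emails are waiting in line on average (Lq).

Traffic intensity: ρ = λ/(cμ) = 7.7/(3×6.4) = 0.4010
Since ρ = 0.4010 < 1, system is stable.
Offered load a = λ/μ = cρ = 7.7/6.4 = 1.2031
P₀ = [ Σₙ₌₀^2 aⁿ/n! + a^3/(3!(1-ρ)) ]⁻¹
Σ = a^0/0! + a^1/1! + a^2/2! = 1.0000 + 1.2031 + 0.7238 = 2.9269
a^3/(3!(1-ρ)) = 1.7415/(6 × 0.5990) = 0.4846
P₀ = 1/(2.9269 + 0.4846) = 0.2931
Lq = P₀·a^3·ρ / (3!(1-ρ)²) = 0.29313 × 1.7415 × 0.40104 / (6 × 0.35875) = 0.09511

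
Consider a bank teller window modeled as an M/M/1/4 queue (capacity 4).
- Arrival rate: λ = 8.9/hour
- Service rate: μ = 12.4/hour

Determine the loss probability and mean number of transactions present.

ρ = λ/μ = 8.9/12.4 = 0.71774
P₀ = (1-ρ)/(1-ρ^(K+1)) = (1-0.71774)/(1-0.71774^5) = 0.2823/0.8095 = 0.3487
P_K = P₀×ρ^K = 0.34867 × 0.71774^4 = 0.34867 × 0.26538 = 0.09253
Blocking probability P_4 = 0.09253 (9.25%)
L = ρ[1 - (K+1)ρ^K + Kρ^(K+1)] / [(1-ρ)(1-ρ^(K+1))]
L = 0.71774 × (1 - 5×0.2654 + 4×0.1905) / ((1 - 0.71774) × (1 - 0.1905)) = 1.3664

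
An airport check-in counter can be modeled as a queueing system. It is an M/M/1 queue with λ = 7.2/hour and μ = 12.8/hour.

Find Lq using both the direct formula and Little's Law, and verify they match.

Method 1 (direct): Lq = λ²/(μ(μ-λ)) = 51.84/(12.8 × 5.60) = 0.7232

Method 2 (Little's Law):
W = 1/(μ-λ) = 1/5.60 = 0.17857
Wq = W - 1/μ = 0.17857 - 0.078125 = 0.10045
Lq = λWq = 7.2 × 0.10045 = 0.7232 ✔ (matches Method 1)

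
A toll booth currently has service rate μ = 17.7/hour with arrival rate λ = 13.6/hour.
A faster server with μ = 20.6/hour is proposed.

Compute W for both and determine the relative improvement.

System 1: ρ₁ = 13.6/17.7 = 0.7684, W₁ = 1/(17.7-13.6) = 0.24390
System 2: ρ₂ = 13.6/20.6 = 0.6602, W₂ = 1/(20.6-13.6) = 0.14286
Improvement: (W₁-W₂)/W₁ = (0.24390-0.14286)/0.24390 = 41.43%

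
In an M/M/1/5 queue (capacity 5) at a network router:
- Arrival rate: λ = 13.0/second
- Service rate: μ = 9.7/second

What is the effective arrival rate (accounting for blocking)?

ρ = λ/μ = 13.0/9.7 = 1.34021
P₀ = (1-ρ)/(1-ρ^(K+1)) = (1-1.34021)/(1-1.34021^6) = -0.3402/-4.7948 = 0.07095
P_K = P₀×ρ^K = 0.07095 × 1.34021^5 = 0.07095 × 4.3238 = 0.3068
λ_eff = λ(1-P_K) = 13.0 × (1 - 0.30679) = 13.0 × 0.69321 = 9.0117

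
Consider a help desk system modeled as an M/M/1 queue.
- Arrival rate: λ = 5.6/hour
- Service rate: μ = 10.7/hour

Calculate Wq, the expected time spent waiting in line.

First, compute utilization: ρ = λ/μ = 5.6/10.7 = 0.5234
For M/M/1: Wq = λ/(μ(μ-λ))
Wq = 5.6/(10.7 × (10.7-5.6))
Wq = 5.6/(10.7 × 5.10)
Wq = 0.1026 hours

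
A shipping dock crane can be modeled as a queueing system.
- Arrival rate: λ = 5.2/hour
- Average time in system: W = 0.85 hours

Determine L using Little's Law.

Little's Law: L = λW
L = 5.2 × 0.85 = 4.4200 containers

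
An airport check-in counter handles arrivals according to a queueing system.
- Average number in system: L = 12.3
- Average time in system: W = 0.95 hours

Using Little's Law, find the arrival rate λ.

Little's Law: L = λW, so λ = L/W
λ = 12.3/0.95 = 12.9474 passengers/hour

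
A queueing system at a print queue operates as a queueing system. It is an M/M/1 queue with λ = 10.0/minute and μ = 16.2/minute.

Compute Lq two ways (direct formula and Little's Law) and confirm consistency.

Method 1 (direct): Lq = λ²/(μ(μ-λ)) = 100.00/(16.2 × 6.20) = 0.9956

Method 2 (Little's Law):
W = 1/(μ-λ) = 1/6.20 = 0.16129
Wq = W - 1/μ = 0.16129 - 0.061728 = 0.09956
Lq = λWq = 10.0 × 0.09956 = 0.9956 ✔ (matches Method 1)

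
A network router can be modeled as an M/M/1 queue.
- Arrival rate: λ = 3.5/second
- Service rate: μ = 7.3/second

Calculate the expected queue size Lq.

ρ = λ/μ = 3.5/7.3 = 0.4795
For M/M/1: Lq = λ²/(μ(μ-λ))
Lq = 12.25/(7.3 × 3.80)
Lq = 0.4416 packets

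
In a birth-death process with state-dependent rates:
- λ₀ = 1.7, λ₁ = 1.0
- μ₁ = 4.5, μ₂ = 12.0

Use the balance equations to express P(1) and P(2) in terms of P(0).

Balance equations:
State 0: λ₀P₀ = μ₁P₁ → P₁ = (λ₀/μ₁)P₀ = (1.7/4.5)P₀ = 0.3778P₀
State 1: P₂ = (λ₀λ₁)/(μ₁μ₂)P₀ = (1.7×1.0)/(4.5×12.0)P₀ = 0.03148P₀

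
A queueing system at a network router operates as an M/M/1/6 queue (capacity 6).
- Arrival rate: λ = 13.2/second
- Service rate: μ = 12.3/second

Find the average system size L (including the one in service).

ρ = λ/μ = 13.2/12.3 = 1.07317
P₀ = (1-ρ)/(1-ρ^(K+1)) = (1-1.07317)/(1-1.07317^7) = -0.07317/-0.6394 = 0.1144
P_K = P₀×ρ^K = 0.1144 × 1.07317^6 = 0.1144 × 1.5276 = 0.1748
L = ρ[1 - (K+1)ρ^K + Kρ^(K+1)] / [(1-ρ)(1-ρ^(K+1))]
L = 1.07317 × (1 - 7×1.527605 + 6×1.639380) / ((1 - 1.07317) × (1 - 1.639380)) = 3.2813 packets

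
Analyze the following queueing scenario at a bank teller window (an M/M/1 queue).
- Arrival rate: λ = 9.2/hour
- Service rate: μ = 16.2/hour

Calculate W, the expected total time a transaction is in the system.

First, compute utilization: ρ = λ/μ = 9.2/16.2 = 0.5679
For M/M/1: W = 1/(μ-λ)
W = 1/(16.2-9.2) = 1/7.00
W = 0.1429 hours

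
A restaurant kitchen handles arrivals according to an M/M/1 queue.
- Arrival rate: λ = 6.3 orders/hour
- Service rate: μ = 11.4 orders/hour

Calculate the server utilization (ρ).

Server utilization: ρ = λ/μ
ρ = 6.3/11.4 = 0.5526
The server is busy 55.26% of the time.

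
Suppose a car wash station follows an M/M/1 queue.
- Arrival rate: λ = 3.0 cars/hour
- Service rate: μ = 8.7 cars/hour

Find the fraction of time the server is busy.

Server utilization: ρ = λ/μ
ρ = 3.0/8.7 = 0.3448
The server is busy 34.48% of the time.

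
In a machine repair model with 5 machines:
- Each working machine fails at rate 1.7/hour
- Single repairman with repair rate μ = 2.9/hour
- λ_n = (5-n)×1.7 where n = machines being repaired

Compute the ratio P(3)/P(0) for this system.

P(3)/P(0) = ∏_{i=0}^{3-1} λ_i/μ_{i+1}
= (5-0)×1.7/2.9 × (5-1)×1.7/2.9 × (5-2)×1.7/2.9
= 12.0866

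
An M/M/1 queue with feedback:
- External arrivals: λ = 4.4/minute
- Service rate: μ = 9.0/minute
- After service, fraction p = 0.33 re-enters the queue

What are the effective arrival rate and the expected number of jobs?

Effective arrival rate: λ_eff = λ/(1-p) = 4.4/(1-0.33) = 4.4/0.67 = 6.567164
ρ = λ_eff/μ = 6.567164/9.0 = 0.729685
L = ρ/(1-ρ) = 0.729685/(1-0.729685) = 2.6994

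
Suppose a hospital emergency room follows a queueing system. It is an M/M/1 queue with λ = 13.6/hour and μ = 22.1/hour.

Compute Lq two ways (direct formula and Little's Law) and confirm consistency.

Method 1 (direct): Lq = λ²/(μ(μ-λ)) = 184.96/(22.1 × 8.50) = 0.9846

Method 2 (Little's Law):
W = 1/(μ-λ) = 1/8.50 = 0.11765
Wq = W - 1/μ = 0.11765 - 0.045249 = 0.07240
Lq = λWq = 13.6 × 0.07240 = 0.9846 ✔ (matches Method 1)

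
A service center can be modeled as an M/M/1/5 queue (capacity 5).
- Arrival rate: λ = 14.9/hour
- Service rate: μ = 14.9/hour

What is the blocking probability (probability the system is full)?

ρ = λ/μ = 14.9/14.9 = 1 exactly.
With ρ = 1 the usual (1-ρ)/(1-ρ^(K+1)) form is 0/0; instead every state 0..K is equally likely.
P₀ = 1/(K+1) = 1/6 = 0.1667
P_K = P₀×ρ^K = P₀ = 0.1667
Blocking probability = 16.67%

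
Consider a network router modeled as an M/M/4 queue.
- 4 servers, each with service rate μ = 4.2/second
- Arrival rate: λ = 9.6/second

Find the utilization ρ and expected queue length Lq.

Traffic intensity: ρ = λ/(cμ) = 9.6/(4×4.2) = 0.5714
Since ρ = 0.5714 < 1, system is stable.
Offered load a = λ/μ = cρ = 9.6/4.2 = 2.2857
P₀ = [ Σₙ₌₀^3 aⁿ/n! + a^4/(4!(1-ρ)) ]⁻¹
Σ = a^0/0! + a^1/1! + a^2/2! + a^3/3! = 1.0000 + 2.2857 + 2.6122 + 1.9903 = 7.8882
a^4/(4!(1-ρ)) = 27.2953/(24 × 0.42857) = 2.6537
P₀ = 1/(7.8882 + 2.6537) = 0.09486
Lq = P₀·a^4·ρ / (4!(1-ρ)²) = 0.09486 × 27.2953 × 0.5714 / (24 × 0.1837) = 0.3356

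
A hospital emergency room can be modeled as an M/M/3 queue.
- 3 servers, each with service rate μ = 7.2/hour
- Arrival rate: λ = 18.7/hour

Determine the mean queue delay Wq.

Traffic intensity: ρ = λ/(cμ) = 18.7/(3×7.2) = 0.8657
Since ρ = 0.8657 < 1, system is stable.
Offered load a = λ/μ = cρ = 18.7/7.2 = 2.5972
P₀ = [ Σₙ₌₀^2 aⁿ/n! + a^3/(3!(1-ρ)) ]⁻¹
Σ = a^0/0! + a^1/1! + a^2/2! = 1.0000 + 2.5972 + 3.3728 = 6.9700
a^3/(3!(1-ρ)) = 17.5197/(6 × 0.134259) = 21.7486
P₀ = 1/(6.9700 + 21.7486) = 0.03482
Lq = P₀·a^3·ρ / (3!(1-ρ)²) = 0.0348206 × 17.5197 × 0.865741 / (6 × 0.0180255) = 4.8833
Wq = Lq/λ = 4.8833/18.7 = 0.2611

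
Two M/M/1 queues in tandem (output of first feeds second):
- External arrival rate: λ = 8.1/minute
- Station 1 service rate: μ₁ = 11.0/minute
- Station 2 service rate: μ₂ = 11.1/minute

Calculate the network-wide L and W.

By Jackson's theorem, each station behaves as independent M/M/1.
Station 1: ρ₁ = 8.1/11.0 = 0.7364, L₁ = ρ₁/(1-ρ₁) = λ/(μ₁-λ) = 8.1/2.90 = 2.7931
Station 2: ρ₂ = 8.1/11.1 = 0.7297, L₂ = ρ₂/(1-ρ₂) = λ/(μ₂-λ) = 8.1/3.00 = 2.7000
Total: L = L₁ + L₂ = 2.7931 + 2.7000 = 5.4931
W = L/λ = 5.4931/8.1 = 0.6782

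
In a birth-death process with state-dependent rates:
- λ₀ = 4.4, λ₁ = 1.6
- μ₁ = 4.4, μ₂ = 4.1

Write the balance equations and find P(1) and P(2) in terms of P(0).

Balance equations:
State 0: λ₀P₀ = μ₁P₁ → P₁ = (λ₀/μ₁)P₀ = (4.4/4.4)P₀ = 1.0000P₀
State 1: P₂ = (λ₀λ₁)/(μ₁μ₂)P₀ = (4.4×1.6)/(4.4×4.1)P₀ = 0.3902P₀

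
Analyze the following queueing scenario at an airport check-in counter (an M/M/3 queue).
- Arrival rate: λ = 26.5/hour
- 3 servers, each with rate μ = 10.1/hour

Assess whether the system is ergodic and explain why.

Stability requires ρ = λ/(cμ) < 1
ρ = 26.5/(3 × 10.1) = 26.5/30.30 = 0.8746
Since 0.8746 < 1, the system is STABLE.
The servers are busy 87.46% of the time.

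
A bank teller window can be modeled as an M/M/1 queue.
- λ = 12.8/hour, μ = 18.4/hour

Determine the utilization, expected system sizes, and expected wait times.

Step 1: ρ = λ/μ = 12.8/18.4 = 0.6957
Step 2: L = λ/(μ-λ) = 12.8/5.60 = 2.2857
Step 3: Lq = λ²/(μ(μ-λ)) = 163.84/(18.4×5.60) = 1.5901
Step 4: W = 1/(μ-λ) = 1/5.60 = 0.17857
Step 5: Wq = λ/(μ(μ-λ)) = 12.8/(18.4×5.60) = 0.1242
Step 6: P(0) = 1-ρ = 0.3043
Verify: L = λW = 12.8×0.17857 = 2.2857 ✔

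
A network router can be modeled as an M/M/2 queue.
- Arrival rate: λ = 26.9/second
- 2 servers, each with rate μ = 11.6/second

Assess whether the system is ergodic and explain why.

Stability requires ρ = λ/(cμ) < 1
ρ = 26.9/(2 × 11.6) = 26.9/23.20 = 1.1595
Since 1.1595 ≥ 1, the system is UNSTABLE.
Need c > λ/μ = 26.9/11.6 = 2.32.
Minimum servers needed: c = 3.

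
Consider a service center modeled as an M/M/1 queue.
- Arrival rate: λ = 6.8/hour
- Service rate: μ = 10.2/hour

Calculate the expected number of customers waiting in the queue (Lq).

ρ = λ/μ = 6.8/10.2 = 0.6667
For M/M/1: Lq = λ²/(μ(μ-λ))
Lq = 46.24/(10.2 × 3.40)
Lq = 1.3333 customers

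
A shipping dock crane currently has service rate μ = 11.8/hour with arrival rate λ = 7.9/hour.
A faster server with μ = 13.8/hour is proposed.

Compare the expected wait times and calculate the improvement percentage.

System 1: ρ₁ = 7.9/11.8 = 0.6695, W₁ = 1/(11.8-7.9) = 0.25641
System 2: ρ₂ = 7.9/13.8 = 0.5725, W₂ = 1/(13.8-7.9) = 0.16949
Improvement: (W₁-W₂)/W₁ = (0.25641-0.16949)/0.25641 = 33.90%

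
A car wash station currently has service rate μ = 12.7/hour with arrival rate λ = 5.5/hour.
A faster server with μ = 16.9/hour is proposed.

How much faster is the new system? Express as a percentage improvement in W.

System 1: ρ₁ = 5.5/12.7 = 0.4331, W₁ = 1/(12.7-5.5) = 0.13889
System 2: ρ₂ = 5.5/16.9 = 0.3254, W₂ = 1/(16.9-5.5) = 0.087719
Improvement: (W₁-W₂)/W₁ = (0.13889-0.087719)/0.13889 = 36.84%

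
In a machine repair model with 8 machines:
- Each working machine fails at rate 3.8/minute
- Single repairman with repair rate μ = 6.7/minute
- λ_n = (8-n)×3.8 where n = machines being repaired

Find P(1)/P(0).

P(1)/P(0) = ∏_{i=0}^{1-1} λ_i/μ_{i+1}
= (8-0)×3.8/6.7
= 4.5373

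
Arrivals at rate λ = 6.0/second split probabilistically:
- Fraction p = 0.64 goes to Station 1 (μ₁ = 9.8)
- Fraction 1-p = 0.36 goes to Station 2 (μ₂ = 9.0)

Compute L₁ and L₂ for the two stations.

Effective rates: λ₁ = 6.0×0.64 = 3.84, λ₂ = 6.0×0.36 = 2.16
Station 1: ρ₁ = 3.84/9.8 = 0.39184, L₁ = ρ₁/(1-ρ₁) = 0.39184/(1-0.39184) = 0.6443
Station 2: ρ₂ = 2.16/9.0 = 0.2400, L₂ = ρ₂/(1-ρ₂) = 0.2400/(1-0.2400) = 0.3158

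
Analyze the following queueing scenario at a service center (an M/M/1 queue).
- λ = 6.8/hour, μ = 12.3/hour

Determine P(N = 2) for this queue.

ρ = λ/μ = 6.8/12.3 = 0.5528
P(n) = (1-ρ)ρⁿ
P(2) = (1-0.5528) × 0.5528^2
P(2) = 0.4472 × 0.3056
P(2) = 0.1367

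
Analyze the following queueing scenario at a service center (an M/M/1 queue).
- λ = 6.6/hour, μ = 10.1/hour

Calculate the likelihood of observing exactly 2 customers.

ρ = λ/μ = 6.6/10.1 = 0.6535
P(n) = (1-ρ)ρⁿ
P(2) = (1-0.6535) × 0.6535^2
P(2) = 0.3465 × 0.4271
P(2) = 0.1480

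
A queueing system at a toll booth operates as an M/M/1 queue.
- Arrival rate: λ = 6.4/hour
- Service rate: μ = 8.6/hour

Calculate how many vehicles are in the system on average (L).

ρ = λ/μ = 6.4/8.6 = 0.7442
For M/M/1: L = λ/(μ-λ)
L = 6.4/(8.6-6.4) = 6.4/2.20
L = 2.9091 vehicles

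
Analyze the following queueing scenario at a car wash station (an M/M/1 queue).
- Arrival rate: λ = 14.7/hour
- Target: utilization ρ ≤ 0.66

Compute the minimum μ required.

ρ = λ/μ, so μ = λ/ρ
μ ≥ 14.7/0.66 = 22.2727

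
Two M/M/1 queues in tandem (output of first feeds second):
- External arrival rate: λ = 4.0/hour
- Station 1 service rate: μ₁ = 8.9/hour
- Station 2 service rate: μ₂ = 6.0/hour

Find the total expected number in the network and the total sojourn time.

By Jackson's theorem, each station behaves as independent M/M/1.
Station 1: ρ₁ = 4.0/8.9 = 0.4494, L₁ = ρ₁/(1-ρ₁) = λ/(μ₁-λ) = 4.0/4.90 = 0.8163
Station 2: ρ₂ = 4.0/6.0 = 0.6667, L₂ = ρ₂/(1-ρ₂) = λ/(μ₂-λ) = 4.0/2.00 = 2.0000
Total: L = L₁ + L₂ = 0.8163 + 2.0000 = 2.8163
W = L/λ = 2.8163/4.0 = 0.7041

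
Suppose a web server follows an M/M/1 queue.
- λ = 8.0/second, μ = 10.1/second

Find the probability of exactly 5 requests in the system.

ρ = λ/μ = 8.0/10.1 = 0.79208
P(n) = (1-ρ)ρⁿ
P(5) = (1-0.79208) × 0.79208^5
P(5) = 0.2079 × 0.3118
P(5) = 0.06482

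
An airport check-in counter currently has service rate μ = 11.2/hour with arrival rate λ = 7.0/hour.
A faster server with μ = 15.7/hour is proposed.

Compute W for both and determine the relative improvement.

System 1: ρ₁ = 7.0/11.2 = 0.6250, W₁ = 1/(11.2-7.0) = 0.238095
System 2: ρ₂ = 7.0/15.7 = 0.4459, W₂ = 1/(15.7-7.0) = 0.114943
Improvement: (W₁-W₂)/W₁ = (0.238095-0.114943)/0.238095 = 51.72%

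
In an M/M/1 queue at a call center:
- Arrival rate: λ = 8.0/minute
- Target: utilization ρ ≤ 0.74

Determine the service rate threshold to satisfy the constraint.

ρ = λ/μ, so μ = λ/ρ
μ ≥ 8.0/0.74 = 10.8108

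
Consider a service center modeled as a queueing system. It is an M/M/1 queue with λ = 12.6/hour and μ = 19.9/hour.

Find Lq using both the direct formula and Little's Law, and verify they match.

Method 1 (direct): Lq = λ²/(μ(μ-λ)) = 158.76/(19.9 × 7.30) = 1.0929

Method 2 (Little's Law):
W = 1/(μ-λ) = 1/7.30 = 0.13699
Wq = W - 1/μ = 0.13699 - 0.050251 = 0.08674
Lq = λWq = 12.6 × 0.08674 = 1.0929 ✔ (matches Method 1)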